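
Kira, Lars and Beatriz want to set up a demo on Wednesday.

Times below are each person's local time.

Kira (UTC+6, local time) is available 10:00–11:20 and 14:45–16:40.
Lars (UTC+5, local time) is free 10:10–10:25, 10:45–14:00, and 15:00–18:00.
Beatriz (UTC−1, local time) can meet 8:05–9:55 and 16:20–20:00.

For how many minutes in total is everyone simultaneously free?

Kira → UTC: 04:00–05:20, 08:45–10:40.
Lars → UTC: 05:10–05:25, 05:45–09:00, 10:00–13:00.
Beatriz → UTC: 09:05–10:55, 17:20–21:00.
Kira ∩ Lars: 05:10–05:20, 08:45–09:00, 10:00–10:40.
Kira ∩ Lars ∩ Beatriz: 10:00–10:40.
Total common minutes: 40.

40 minutes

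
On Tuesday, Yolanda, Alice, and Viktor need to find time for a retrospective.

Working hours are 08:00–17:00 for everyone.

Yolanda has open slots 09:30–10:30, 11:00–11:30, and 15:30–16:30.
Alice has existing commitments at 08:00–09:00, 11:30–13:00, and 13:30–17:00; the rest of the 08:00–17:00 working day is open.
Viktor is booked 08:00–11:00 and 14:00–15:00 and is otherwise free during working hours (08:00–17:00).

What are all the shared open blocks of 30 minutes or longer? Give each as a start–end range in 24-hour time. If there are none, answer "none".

11:00–11:30

Alice free within 08:00–17:00: 09:00–11:30, 13:00–13:30.
Viktor free within 08:00–17:00: 11:00–14:00, 15:00–17:00.
Yolanda ∩ Alice: 09:30–10:30, 11:00–11:30.
Yolanda ∩ Alice ∩ Viktor: 11:00–11:30.
Windows ≥ 30 min: 11:00–11:30.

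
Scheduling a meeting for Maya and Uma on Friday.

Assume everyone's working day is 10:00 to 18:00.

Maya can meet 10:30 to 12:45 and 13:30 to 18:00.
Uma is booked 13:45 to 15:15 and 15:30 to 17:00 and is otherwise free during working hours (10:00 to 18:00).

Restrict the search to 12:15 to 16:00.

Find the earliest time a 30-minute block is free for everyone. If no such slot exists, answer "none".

12:15

Uma free within 10:00–18:00: 10:00–13:45, 15:15–15:30, 17:00–18:00.
Maya ∩ Uma: 10:30–12:45, 13:30–13:45, 15:15–15:30, 17:00–18:00.
Restricted to 12:15–16:00: 12:15–12:45, 13:30–13:45, 15:15–15:30.
Windows ≥ 30 min: 12:15–12:45.
Earliest such window starts at 12:15.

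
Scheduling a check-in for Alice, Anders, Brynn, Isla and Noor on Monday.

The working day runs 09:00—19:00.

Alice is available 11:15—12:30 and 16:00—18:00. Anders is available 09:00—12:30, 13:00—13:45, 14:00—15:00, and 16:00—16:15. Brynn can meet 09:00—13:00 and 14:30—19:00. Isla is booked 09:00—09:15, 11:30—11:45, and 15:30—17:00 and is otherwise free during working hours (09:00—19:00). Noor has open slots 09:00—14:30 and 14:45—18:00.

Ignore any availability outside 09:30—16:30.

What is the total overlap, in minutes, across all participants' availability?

60 minutes

Isla free within 09:00–19:00: 09:15–11:30, 11:45–15:30, 17:00–19:00.
Alice ∩ Anders: 11:15–12:30, 16:00–16:15.
Alice ∩ Anders ∩ Brynn: 11:15–12:30, 16:00–16:15.
Alice ∩ Anders ∩ Brynn ∩ Isla: 11:15–11:30, 11:45–12:30.
Alice ∩ Anders ∩ Brynn ∩ Isla ∩ Noor: 11:15–11:30, 11:45–12:30.
Restricted to 09:30–16:30: 11:15–11:30, 11:45–12:30.
Total common minutes: 15 + 45 = 60.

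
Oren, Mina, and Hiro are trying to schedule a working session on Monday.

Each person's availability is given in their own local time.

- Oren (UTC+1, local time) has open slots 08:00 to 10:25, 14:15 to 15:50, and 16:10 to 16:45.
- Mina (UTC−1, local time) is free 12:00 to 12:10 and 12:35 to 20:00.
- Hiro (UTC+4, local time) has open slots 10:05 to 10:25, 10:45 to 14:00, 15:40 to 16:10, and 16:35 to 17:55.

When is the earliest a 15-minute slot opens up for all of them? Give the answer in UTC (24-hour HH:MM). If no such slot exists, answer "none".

13:35

Oren → UTC: 07:00–09:25, 13:15–14:50, 15:10–15:45.
Mina → UTC: 13:00–13:10, 13:35–21:00.
Hiro → UTC: 06:05–06:25, 06:45–10:00, 11:40–12:10, 12:35–13:55.
Oren ∩ Mina: 13:35–14:50, 15:10–15:45.
Oren ∩ Mina ∩ Hiro: 13:35–13:55.
Windows ≥ 15 min: 13:35–13:55.
Earliest such window starts at 13:35.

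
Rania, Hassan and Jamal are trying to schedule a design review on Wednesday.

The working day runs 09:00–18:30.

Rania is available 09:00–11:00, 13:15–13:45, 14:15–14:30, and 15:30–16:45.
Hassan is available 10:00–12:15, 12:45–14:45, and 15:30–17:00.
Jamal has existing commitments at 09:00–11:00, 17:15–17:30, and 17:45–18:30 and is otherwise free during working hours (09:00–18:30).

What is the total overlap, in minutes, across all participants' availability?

Jamal free within 09:00–18:30: 11:00–17:15, 17:30–17:45.
Rania ∩ Hassan: 10:00–11:00, 13:15–13:45, 14:15–14:30, 15:30–16:45.
Rania ∩ Hassan ∩ Jamal: 13:15–13:45, 14:15–14:30, 15:30–16:45.
Total common minutes: 30 + 15 + 75 = 120.

120 minutes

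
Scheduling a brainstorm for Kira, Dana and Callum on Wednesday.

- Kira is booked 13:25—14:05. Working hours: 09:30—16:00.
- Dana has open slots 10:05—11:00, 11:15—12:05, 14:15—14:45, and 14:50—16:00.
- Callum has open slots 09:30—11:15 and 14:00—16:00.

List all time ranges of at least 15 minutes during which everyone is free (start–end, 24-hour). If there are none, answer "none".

10:05–11:00, 14:15–14:45, 14:50–16:00

Kira free within 09:30–16:00: 09:30–13:25, 14:05–16:00.
Kira ∩ Dana: 10:05–11:00, 11:15–12:05, 14:15–14:45, 14:50–16:00.
Kira ∩ Dana ∩ Callum: 10:05–11:00, 14:15–14:45, 14:50–16:00.
Windows ≥ 15 min: 10:05–11:00, 14:15–14:45, 14:50–16:00.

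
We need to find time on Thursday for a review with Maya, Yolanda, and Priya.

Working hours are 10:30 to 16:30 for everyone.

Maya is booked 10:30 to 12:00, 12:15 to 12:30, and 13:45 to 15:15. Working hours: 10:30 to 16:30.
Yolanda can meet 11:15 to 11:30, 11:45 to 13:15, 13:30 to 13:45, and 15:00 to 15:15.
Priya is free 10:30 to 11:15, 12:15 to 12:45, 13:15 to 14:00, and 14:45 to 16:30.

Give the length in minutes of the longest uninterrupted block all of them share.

Maya free within 10:30–16:30: 12:00–12:15, 12:30–13:45, 15:15–16:30.
Maya ∩ Yolanda: 12:00–12:15, 12:30–13:15, 13:30–13:45.
Maya ∩ Yolanda ∩ Priya: 12:30–12:45, 13:30–13:45.
Common window lengths: 15, 15 min; longest is 15.

15 minutes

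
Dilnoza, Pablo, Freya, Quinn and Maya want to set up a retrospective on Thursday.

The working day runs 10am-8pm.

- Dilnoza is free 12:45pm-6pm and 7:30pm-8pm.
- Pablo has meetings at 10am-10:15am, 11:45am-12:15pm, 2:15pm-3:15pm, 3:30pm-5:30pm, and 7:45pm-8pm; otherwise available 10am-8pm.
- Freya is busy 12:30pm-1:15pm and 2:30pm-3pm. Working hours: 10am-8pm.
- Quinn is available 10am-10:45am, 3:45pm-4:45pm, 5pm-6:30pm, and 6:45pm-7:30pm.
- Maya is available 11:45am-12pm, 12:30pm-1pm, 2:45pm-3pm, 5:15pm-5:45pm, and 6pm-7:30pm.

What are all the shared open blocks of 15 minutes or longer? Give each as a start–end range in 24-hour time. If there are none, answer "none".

17:30–17:45

Pablo free within 10:00–20:00: 10:15–11:45, 12:15–14:15, 15:15–15:30, 17:30–19:45.
Freya free within 10:00–20:00: 10:00–12:30, 13:15–14:30, 15:00–20:00.
Dilnoza ∩ Pablo: 12:45–14:15, 15:15–15:30, 17:30–18:00, 19:30–19:45.
Dilnoza ∩ Pablo ∩ Freya: 13:15–14:15, 15:15–15:30, 17:30–18:00, 19:30–19:45.
Dilnoza ∩ Pablo ∩ Freya ∩ Quinn: 17:30–18:00.
Dilnoza ∩ Pablo ∩ Freya ∩ Quinn ∩ Maya: 17:30–17:45.
Windows ≥ 15 min: 17:30–17:45.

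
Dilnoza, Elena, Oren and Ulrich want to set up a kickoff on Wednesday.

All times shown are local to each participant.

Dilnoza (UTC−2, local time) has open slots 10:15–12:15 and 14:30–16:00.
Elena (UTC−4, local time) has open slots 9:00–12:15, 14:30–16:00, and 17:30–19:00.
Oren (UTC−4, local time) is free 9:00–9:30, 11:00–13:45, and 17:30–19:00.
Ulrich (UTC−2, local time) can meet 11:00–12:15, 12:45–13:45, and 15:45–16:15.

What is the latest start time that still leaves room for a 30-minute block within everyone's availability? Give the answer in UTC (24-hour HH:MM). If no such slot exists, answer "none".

13:00

Dilnoza → UTC: 12:15–14:15, 16:30–18:00.
Elena → UTC: 13:00–16:15, 18:30–20:00, 21:30–23:00.
Oren → UTC: 13:00–13:30, 15:00–17:45, 21:30–23:00.
Ulrich → UTC: 13:00–14:15, 14:45–15:45, 17:45–18:15.
Dilnoza ∩ Elena: 13:00–14:15.
Dilnoza ∩ Elena ∩ Oren: 13:00–13:30.
Dilnoza ∩ Elena ∩ Oren ∩ Ulrich: 13:00–13:30.
Windows ≥ 30 min: 13:00–13:30.
Latest start in the last window 13:00–13:30 is 13:30 − 30 min = 13:00.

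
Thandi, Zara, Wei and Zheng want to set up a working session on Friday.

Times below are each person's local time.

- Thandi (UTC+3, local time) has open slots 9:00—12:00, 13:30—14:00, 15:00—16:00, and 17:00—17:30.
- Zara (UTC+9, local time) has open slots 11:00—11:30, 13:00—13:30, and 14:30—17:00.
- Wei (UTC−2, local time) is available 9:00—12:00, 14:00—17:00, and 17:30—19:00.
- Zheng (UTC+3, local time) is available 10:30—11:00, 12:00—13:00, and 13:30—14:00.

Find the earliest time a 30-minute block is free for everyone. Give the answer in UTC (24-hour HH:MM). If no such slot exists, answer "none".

none

Thandi → UTC: 06:00–09:00, 10:30–11:00, 12:00–13:00, 14:00–14:30.
Zara → UTC: 02:00–02:30, 04:00–04:30, 05:30–08:00.
Wei → UTC: 11:00–14:00, 16:00–19:00, 19:30–21:00.
Zheng → UTC: 07:30–08:00, 09:00–10:00, 10:30–11:00.
Thandi ∩ Zara: 06:00–08:00.
Thandi ∩ Zara ∩ Wei: (none).
Thandi ∩ Zara ∩ Wei ∩ Zheng: (none).
Windows ≥ 30 min: (none).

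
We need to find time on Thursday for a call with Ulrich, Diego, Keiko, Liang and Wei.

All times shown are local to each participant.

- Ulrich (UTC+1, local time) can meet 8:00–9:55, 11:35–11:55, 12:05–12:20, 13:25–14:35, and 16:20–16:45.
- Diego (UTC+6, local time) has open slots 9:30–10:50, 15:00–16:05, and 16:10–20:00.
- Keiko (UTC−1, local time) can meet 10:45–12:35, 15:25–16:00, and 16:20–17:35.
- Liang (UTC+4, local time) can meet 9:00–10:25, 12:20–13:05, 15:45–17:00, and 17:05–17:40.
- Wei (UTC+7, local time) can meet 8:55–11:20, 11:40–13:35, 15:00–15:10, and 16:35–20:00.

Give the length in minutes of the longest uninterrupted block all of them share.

35 minutes

Ulrich → UTC: 07:00–08:55, 10:35–10:55, 11:05–11:20, 12:25–13:35, 15:20–15:45.
Diego → UTC: 03:30–04:50, 09:00–10:05, 10:10–14:00.
Keiko → UTC: 11:45–13:35, 16:25–17:00, 17:20–18:35.
Liang → UTC: 05:00–06:25, 08:20–09:05, 11:45–13:00, 13:05–13:40.
Wei → UTC: 01:55–04:20, 04:40–06:35, 08:00–08:10, 09:35–13:00.
Ulrich ∩ Diego: 10:35–10:55, 11:05–11:20, 12:25–13:35.
Ulrich ∩ Diego ∩ Keiko: 12:25–13:35.
Ulrich ∩ Diego ∩ Keiko ∩ Liang: 12:25–13:00, 13:05–13:35.
Ulrich ∩ Diego ∩ Keiko ∩ Liang ∩ Wei: 12:25–13:00.
Single common window of 35 minutes.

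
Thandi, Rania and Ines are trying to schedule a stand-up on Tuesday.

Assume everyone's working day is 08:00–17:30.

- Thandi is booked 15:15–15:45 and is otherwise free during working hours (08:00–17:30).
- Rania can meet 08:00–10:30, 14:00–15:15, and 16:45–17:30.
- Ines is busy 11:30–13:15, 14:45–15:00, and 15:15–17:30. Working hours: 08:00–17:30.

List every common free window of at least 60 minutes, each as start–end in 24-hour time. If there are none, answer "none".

Thandi free within 08:00–17:30: 08:00–15:15, 15:45–17:30.
Ines free within 08:00–17:30: 08:00–11:30, 13:15–14:45, 15:00–15:15.
Thandi ∩ Rania: 08:00–10:30, 14:00–15:15, 16:45–17:30.
Thandi ∩ Rania ∩ Ines: 08:00–10:30, 14:00–14:45, 15:00–15:15.
Windows ≥ 60 min: 08:00–10:30.

08:00–10:30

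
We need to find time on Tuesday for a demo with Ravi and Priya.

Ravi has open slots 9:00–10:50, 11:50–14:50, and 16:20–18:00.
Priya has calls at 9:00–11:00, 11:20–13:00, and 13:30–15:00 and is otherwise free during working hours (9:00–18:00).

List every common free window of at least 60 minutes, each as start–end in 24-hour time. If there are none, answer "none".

16:20–18:00

Priya free within 09:00–18:00: 11:00–11:20, 13:00–13:30, 15:00–18:00.
Ravi ∩ Priya: 13:00–13:30, 16:20–18:00.
Windows ≥ 60 min: 16:20–18:00.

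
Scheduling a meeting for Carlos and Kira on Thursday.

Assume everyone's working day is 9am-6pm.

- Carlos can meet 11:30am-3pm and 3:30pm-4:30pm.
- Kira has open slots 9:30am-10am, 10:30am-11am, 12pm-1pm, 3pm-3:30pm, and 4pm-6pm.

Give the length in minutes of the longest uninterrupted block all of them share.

60 minutes

Carlos ∩ Kira: 12:00–13:00, 16:00–16:30.
Common window lengths: 60, 30 min; longest is 60.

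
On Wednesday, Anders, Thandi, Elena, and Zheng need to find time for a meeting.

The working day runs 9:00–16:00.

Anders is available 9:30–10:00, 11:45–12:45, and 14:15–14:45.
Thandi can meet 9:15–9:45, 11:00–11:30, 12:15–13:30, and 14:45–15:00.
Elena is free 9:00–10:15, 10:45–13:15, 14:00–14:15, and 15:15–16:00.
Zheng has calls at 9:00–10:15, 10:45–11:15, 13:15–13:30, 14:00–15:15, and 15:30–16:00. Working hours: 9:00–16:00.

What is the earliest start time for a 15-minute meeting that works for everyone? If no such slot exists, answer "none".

Zheng free within 09:00–16:00: 10:15–10:45, 11:15–13:15, 13:30–14:00, 15:15–15:30.
Anders ∩ Thandi: 09:30–09:45, 12:15–12:45.
Anders ∩ Thandi ∩ Elena: 09:30–09:45, 12:15–12:45.
Anders ∩ Thandi ∩ Elena ∩ Zheng: 12:15–12:45.
Windows ≥ 15 min: 12:15–12:45.
Earliest such window starts at 12:15.

12:15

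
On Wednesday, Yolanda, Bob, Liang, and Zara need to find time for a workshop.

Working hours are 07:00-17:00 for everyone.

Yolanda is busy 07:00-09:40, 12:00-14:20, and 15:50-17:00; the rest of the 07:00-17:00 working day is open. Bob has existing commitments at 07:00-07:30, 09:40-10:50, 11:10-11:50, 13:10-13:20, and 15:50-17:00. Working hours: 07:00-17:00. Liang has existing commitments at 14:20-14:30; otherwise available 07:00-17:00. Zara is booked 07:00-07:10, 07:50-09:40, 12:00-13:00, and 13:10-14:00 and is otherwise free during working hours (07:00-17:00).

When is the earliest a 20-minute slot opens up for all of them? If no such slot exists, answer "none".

Yolanda free within 07:00–17:00: 09:40–12:00, 14:20–15:50.
Bob free within 07:00–17:00: 07:30–09:40, 10:50–11:10, 11:50–13:10, 13:20–15:50.
Liang free within 07:00–17:00: 07:00–14:20, 14:30–17:00.
Zara free within 07:00–17:00: 07:10–07:50, 09:40–12:00, 13:00–13:10, 14:00–17:00.
Yolanda ∩ Bob: 10:50–11:10, 11:50–12:00, 14:20–15:50.
Yolanda ∩ Bob ∩ Liang: 10:50–11:10, 11:50–12:00, 14:30–15:50.
Yolanda ∩ Bob ∩ Liang ∩ Zara: 10:50–11:10, 11:50–12:00, 14:30–15:50.
Windows ≥ 20 min: 10:50–11:10, 14:30–15:50.
Earliest such window starts at 10:50.

10:50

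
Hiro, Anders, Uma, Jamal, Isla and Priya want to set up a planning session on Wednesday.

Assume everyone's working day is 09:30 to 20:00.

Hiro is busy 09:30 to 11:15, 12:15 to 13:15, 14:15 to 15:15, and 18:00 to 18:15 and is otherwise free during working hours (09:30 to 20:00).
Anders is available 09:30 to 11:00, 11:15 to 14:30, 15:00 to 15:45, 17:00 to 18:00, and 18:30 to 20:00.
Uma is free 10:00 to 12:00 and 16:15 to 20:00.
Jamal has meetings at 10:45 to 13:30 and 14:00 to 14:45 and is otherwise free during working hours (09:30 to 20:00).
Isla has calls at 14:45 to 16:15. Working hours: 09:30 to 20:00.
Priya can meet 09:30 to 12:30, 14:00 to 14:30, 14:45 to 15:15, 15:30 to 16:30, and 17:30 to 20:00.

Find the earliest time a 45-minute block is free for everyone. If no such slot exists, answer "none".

Hiro free within 09:30–20:00: 11:15–12:15, 13:15–14:15, 15:15–18:00, 18:15–20:00.
Jamal free within 09:30–20:00: 09:30–10:45, 13:30–14:00, 14:45–20:00.
Isla free within 09:30–20:00: 09:30–14:45, 16:15–20:00.
Hiro ∩ Anders: 11:15–12:15, 13:15–14:15, 15:15–15:45, 17:00–18:00, 18:30–20:00.
Hiro ∩ Anders ∩ Uma: 11:15–12:00, 17:00–18:00, 18:30–20:00.
Hiro ∩ Anders ∩ Uma ∩ Jamal: 17:00–18:00, 18:30–20:00.
Hiro ∩ Anders ∩ Uma ∩ Jamal ∩ Isla: 17:00–18:00, 18:30–20:00.
Hiro ∩ Anders ∩ Uma ∩ Jamal ∩ Isla ∩ Priya: 17:30–18:00, 18:30–20:00.
Windows ≥ 45 min: 18:30–20:00.
Earliest such window starts at 18:30.

18:30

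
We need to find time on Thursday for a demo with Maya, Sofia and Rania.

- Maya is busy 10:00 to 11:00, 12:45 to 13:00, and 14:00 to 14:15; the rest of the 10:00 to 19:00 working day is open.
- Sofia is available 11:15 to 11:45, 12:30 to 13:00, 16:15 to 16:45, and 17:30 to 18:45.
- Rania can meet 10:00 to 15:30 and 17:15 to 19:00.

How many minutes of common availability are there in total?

120 minutes

Maya free within 10:00–19:00: 11:00–12:45, 13:00–14:00, 14:15–19:00.
Maya ∩ Sofia: 11:15–11:45, 12:30–12:45, 16:15–16:45, 17:30–18:45.
Maya ∩ Sofia ∩ Rania: 11:15–11:45, 12:30–12:45, 17:30–18:45.
Total common minutes: 30 + 15 + 75 = 120.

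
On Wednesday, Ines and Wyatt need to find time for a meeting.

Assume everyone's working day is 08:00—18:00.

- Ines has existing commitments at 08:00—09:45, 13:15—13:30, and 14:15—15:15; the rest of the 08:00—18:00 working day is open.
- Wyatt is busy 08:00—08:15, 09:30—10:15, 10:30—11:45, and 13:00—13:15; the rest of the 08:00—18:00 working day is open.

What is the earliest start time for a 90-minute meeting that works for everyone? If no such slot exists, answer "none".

15:15

Ines free within 08:00–18:00: 09:45–13:15, 13:30–14:15, 15:15–18:00.
Wyatt free within 08:00–18:00: 08:15–09:30, 10:15–10:30, 11:45–13:00, 13:15–18:00.
Ines ∩ Wyatt: 10:15–10:30, 11:45–13:00, 13:30–14:15, 15:15–18:00.
Windows ≥ 90 min: 15:15–18:00.
Earliest such window starts at 15:15.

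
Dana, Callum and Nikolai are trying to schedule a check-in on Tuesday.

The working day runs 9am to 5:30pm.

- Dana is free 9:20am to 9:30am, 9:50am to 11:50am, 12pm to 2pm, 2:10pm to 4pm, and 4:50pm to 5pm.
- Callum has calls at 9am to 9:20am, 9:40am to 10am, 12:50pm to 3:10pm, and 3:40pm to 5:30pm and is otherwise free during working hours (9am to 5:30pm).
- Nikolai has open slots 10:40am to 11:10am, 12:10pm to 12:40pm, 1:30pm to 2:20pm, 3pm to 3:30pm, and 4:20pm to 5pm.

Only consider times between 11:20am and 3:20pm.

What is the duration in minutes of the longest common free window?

Callum free within 09:00–17:30: 09:20–09:40, 10:00–12:50, 15:10–15:40.
Dana ∩ Callum: 09:20–09:30, 10:00–11:50, 12:00–12:50, 15:10–15:40.
Dana ∩ Callum ∩ Nikolai: 10:40–11:10, 12:10–12:40, 15:10–15:30.
Restricted to 11:20–15:20: 12:10–12:40, 15:10–15:20.
Common window lengths: 30, 10 min; longest is 30.

30 minutes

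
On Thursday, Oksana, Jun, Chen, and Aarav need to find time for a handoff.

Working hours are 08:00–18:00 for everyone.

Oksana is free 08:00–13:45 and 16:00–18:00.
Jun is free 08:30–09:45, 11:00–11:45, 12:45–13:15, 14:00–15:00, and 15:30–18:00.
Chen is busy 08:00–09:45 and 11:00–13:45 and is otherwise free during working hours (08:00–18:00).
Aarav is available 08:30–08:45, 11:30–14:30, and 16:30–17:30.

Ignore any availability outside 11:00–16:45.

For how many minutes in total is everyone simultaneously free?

15 minutes

Chen free within 08:00–18:00: 09:45–11:00, 13:45–18:00.
Oksana ∩ Jun: 08:30–09:45, 11:00–11:45, 12:45–13:15, 16:00–18:00.
Oksana ∩ Jun ∩ Chen: 16:00–18:00.
Oksana ∩ Jun ∩ Chen ∩ Aarav: 16:30–17:30.
Restricted to 11:00–16:45: 16:30–16:45.
Total common minutes: 15.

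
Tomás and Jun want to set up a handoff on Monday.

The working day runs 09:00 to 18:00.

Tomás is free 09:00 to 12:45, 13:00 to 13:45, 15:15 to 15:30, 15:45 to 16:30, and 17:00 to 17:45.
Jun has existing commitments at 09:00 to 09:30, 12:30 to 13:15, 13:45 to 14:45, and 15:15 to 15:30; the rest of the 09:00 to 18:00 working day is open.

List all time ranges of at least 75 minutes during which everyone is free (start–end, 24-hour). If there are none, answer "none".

09:30–12:30

Jun free within 09:00–18:00: 09:30–12:30, 13:15–13:45, 14:45–15:15, 15:30–18:00.
Tomás ∩ Jun: 09:30–12:30, 13:15–13:45, 15:45–16:30, 17:00–17:45.
Windows ≥ 75 min: 09:30–12:30.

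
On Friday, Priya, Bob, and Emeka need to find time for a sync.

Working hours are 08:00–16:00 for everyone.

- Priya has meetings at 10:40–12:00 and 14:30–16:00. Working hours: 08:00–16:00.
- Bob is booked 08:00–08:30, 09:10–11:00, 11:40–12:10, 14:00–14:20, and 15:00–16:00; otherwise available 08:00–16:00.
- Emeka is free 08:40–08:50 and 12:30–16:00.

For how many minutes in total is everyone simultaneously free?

Priya free within 08:00–16:00: 08:00–10:40, 12:00–14:30.
Bob free within 08:00–16:00: 08:30–09:10, 11:00–11:40, 12:10–14:00, 14:20–15:00.
Priya ∩ Bob: 08:30–09:10, 12:10–14:00, 14:20–14:30.
Priya ∩ Bob ∩ Emeka: 08:40–08:50, 12:30–14:00, 14:20–14:30.
Total common minutes: 10 + 90 + 10 = 110.

110 minutes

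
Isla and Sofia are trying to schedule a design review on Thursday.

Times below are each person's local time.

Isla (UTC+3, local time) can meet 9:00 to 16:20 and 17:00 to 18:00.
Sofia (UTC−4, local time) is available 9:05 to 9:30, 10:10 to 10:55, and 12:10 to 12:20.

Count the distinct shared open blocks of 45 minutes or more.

Isla → UTC: 06:00–13:20, 14:00–15:00.
Sofia → UTC: 13:05–13:30, 14:10–14:55, 16:10–16:20.
Isla ∩ Sofia: 13:05–13:20, 14:10–14:55.
Windows ≥ 45 min: 14:10–14:55.
That's 1 window.

1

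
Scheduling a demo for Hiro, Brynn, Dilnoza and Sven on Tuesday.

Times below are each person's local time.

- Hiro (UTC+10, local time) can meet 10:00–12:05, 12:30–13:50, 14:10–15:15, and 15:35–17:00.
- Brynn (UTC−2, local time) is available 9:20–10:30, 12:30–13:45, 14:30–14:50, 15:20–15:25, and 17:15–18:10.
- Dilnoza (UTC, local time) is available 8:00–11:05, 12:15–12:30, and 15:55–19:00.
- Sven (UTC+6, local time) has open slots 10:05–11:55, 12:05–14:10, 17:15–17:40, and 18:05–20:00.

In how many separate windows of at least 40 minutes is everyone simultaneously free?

Hiro → UTC: 00:00–02:05, 02:30–03:50, 04:10–05:15, 05:35–07:00.
Brynn → UTC: 11:20–12:30, 14:30–15:45, 16:30–16:50, 17:20–17:25, 19:15–20:10.
Dilnoza → UTC: 08:00–11:05, 12:15–12:30, 15:55–19:00.
Sven → UTC: 04:05–05:55, 06:05–08:10, 11:15–11:40, 12:05–14:00.
Hiro ∩ Brynn: (none).
Hiro ∩ Brynn ∩ Dilnoza: (none).
Hiro ∩ Brynn ∩ Dilnoza ∩ Sven: (none).
Windows ≥ 40 min: (none).
That's 0 windows.

0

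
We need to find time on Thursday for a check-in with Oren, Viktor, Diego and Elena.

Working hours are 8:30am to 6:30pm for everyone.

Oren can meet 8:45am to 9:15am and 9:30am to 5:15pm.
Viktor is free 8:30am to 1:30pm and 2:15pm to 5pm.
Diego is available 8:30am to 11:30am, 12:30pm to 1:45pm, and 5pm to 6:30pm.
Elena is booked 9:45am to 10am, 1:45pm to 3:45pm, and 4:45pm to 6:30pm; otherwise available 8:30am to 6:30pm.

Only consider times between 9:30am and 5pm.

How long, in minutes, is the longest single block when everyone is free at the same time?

Elena free within 08:30–18:30: 08:30–09:45, 10:00–13:45, 15:45–16:45.
Oren ∩ Viktor: 08:45–09:15, 09:30–13:30, 14:15–17:00.
Oren ∩ Viktor ∩ Diego: 08:45–09:15, 09:30–11:30, 12:30–13:30.
Oren ∩ Viktor ∩ Diego ∩ Elena: 08:45–09:15, 09:30–09:45, 10:00–11:30, 12:30–13:30.
Restricted to 09:30–17:00: 09:30–09:45, 10:00–11:30, 12:30–13:30.
Common window lengths: 15, 90, 60 min; longest is 90.

90 minutes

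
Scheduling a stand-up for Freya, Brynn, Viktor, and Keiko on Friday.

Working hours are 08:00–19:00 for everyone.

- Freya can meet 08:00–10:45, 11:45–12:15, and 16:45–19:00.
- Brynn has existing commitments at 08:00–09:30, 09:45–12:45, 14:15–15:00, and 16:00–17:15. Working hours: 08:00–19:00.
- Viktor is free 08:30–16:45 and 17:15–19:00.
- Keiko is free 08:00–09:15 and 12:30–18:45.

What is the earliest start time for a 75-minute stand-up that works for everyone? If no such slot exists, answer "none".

17:15

Brynn free within 08:00–19:00: 09:30–09:45, 12:45–14:15, 15:00–16:00, 17:15–19:00.
Freya ∩ Brynn: 09:30–09:45, 17:15–19:00.
Freya ∩ Brynn ∩ Viktor: 09:30–09:45, 17:15–19:00.
Freya ∩ Brynn ∩ Viktor ∩ Keiko: 17:15–18:45.
Windows ≥ 75 min: 17:15–18:45.
Earliest such window starts at 17:15.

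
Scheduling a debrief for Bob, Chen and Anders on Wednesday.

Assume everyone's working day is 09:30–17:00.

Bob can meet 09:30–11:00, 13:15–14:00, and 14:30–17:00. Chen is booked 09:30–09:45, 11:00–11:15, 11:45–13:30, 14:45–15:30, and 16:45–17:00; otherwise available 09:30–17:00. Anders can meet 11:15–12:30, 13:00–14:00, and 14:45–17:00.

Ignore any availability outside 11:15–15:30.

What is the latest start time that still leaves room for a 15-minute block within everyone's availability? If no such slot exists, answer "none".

Chen free within 09:30–17:00: 09:45–11:00, 11:15–11:45, 13:30–14:45, 15:30–16:45.
Bob ∩ Chen: 09:45–11:00, 13:30–14:00, 14:30–14:45, 15:30–16:45.
Bob ∩ Chen ∩ Anders: 13:30–14:00, 15:30–16:45.
Restricted to 11:15–15:30: 13:30–14:00.
Windows ≥ 15 min: 13:30–14:00.
Latest start in the last window 13:30–14:00 is 14:00 − 15 min = 13:45.

13:45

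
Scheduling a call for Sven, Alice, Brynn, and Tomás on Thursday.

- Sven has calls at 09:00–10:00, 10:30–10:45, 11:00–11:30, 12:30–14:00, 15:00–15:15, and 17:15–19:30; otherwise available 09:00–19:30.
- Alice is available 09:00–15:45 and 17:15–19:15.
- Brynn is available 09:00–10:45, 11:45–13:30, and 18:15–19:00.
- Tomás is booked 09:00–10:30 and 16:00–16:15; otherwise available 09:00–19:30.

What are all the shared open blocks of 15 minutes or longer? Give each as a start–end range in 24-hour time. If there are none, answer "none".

11:45–12:30

Sven free within 09:00–19:30: 10:00–10:30, 10:45–11:00, 11:30–12:30, 14:00–15:00, 15:15–17:15.
Tomás free within 09:00–19:30: 10:30–16:00, 16:15–19:30.
Sven ∩ Alice: 10:00–10:30, 10:45–11:00, 11:30–12:30, 14:00–15:00, 15:15–15:45.
Sven ∩ Alice ∩ Brynn: 10:00–10:30, 11:45–12:30.
Sven ∩ Alice ∩ Brynn ∩ Tomás: 11:45–12:30.
Windows ≥ 15 min: 11:45–12:30.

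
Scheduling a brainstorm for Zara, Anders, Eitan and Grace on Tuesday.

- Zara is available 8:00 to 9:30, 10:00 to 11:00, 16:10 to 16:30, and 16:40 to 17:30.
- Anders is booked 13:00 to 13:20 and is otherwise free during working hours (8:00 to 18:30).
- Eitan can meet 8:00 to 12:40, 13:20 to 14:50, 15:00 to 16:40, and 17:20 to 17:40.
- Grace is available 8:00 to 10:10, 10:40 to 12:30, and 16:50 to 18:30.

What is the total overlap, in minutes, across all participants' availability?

130 minutes

Anders free within 08:00–18:30: 08:00–13:00, 13:20–18:30.
Zara ∩ Anders: 08:00–09:30, 10:00–11:00, 16:10–16:30, 16:40–17:30.
Zara ∩ Anders ∩ Eitan: 08:00–09:30, 10:00–11:00, 16:10–16:30, 17:20–17:30.
Zara ∩ Anders ∩ Eitan ∩ Grace: 08:00–09:30, 10:00–10:10, 10:40–11:00, 17:20–17:30.
Total common minutes: 90 + 10 + 20 + 10 = 130.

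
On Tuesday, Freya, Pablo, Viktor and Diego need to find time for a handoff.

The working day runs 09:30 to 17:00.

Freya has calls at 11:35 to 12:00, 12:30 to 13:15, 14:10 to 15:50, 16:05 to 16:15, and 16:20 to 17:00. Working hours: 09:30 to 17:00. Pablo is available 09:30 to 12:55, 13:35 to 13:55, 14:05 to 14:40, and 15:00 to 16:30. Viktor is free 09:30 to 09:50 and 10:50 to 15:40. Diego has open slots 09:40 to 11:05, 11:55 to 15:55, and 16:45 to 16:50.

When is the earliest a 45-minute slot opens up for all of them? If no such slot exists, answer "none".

Freya free within 09:30–17:00: 09:30–11:35, 12:00–12:30, 13:15–14:10, 15:50–16:05, 16:15–16:20.
Freya ∩ Pablo: 09:30–11:35, 12:00–12:30, 13:35–13:55, 14:05–14:10, 15:50–16:05, 16:15–16:20.
Freya ∩ Pablo ∩ Viktor: 09:30–09:50, 10:50–11:35, 12:00–12:30, 13:35–13:55, 14:05–14:10.
Freya ∩ Pablo ∩ Viktor ∩ Diego: 09:40–09:50, 10:50–11:05, 12:00–12:30, 13:35–13:55, 14:05–14:10.
Windows ≥ 45 min: (none).

none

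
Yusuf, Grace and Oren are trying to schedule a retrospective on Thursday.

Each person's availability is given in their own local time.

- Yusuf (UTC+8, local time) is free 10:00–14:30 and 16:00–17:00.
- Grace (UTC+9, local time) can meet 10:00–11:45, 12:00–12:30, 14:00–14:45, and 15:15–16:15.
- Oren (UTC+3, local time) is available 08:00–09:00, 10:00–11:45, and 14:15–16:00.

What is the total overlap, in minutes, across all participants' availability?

45 minutes

Yusuf → UTC: 02:00–06:30, 08:00–09:00.
Grace → UTC: 01:00–02:45, 03:00–03:30, 05:00–05:45, 06:15–07:15.
Oren → UTC: 05:00–06:00, 07:00–08:45, 11:15–13:00.
Yusuf ∩ Grace: 02:00–02:45, 03:00–03:30, 05:00–05:45, 06:15–06:30.
Yusuf ∩ Grace ∩ Oren: 05:00–05:45.
Total common minutes: 45.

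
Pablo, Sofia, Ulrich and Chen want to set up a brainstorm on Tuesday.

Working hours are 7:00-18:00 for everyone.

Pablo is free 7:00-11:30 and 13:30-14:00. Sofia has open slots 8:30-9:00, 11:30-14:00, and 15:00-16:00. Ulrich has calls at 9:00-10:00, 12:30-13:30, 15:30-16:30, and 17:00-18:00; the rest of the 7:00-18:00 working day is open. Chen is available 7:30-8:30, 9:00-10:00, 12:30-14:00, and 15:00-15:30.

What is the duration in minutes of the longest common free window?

Ulrich free within 07:00–18:00: 07:00–09:00, 10:00–12:30, 13:30–15:30, 16:30–17:00.
Pablo ∩ Sofia: 08:30–09:00, 13:30–14:00.
Pablo ∩ Sofia ∩ Ulrich: 08:30–09:00, 13:30–14:00.
Pablo ∩ Sofia ∩ Ulrich ∩ Chen: 13:30–14:00.
Single common window of 30 minutes.

30 minutes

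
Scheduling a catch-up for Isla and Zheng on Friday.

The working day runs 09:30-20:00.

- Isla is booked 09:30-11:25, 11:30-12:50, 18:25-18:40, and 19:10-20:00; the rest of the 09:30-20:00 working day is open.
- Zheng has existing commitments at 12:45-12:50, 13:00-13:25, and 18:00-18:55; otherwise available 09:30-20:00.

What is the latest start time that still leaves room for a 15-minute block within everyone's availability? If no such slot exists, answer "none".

18:55

Isla free within 09:30–20:00: 11:25–11:30, 12:50–18:25, 18:40–19:10.
Zheng free within 09:30–20:00: 09:30–12:45, 12:50–13:00, 13:25–18:00, 18:55–20:00.
Isla ∩ Zheng: 11:25–11:30, 12:50–13:00, 13:25–18:00, 18:55–19:10.
Windows ≥ 15 min: 13:25–18:00, 18:55–19:10.
Latest start in the last window 18:55–19:10 is 19:10 − 15 min = 18:55.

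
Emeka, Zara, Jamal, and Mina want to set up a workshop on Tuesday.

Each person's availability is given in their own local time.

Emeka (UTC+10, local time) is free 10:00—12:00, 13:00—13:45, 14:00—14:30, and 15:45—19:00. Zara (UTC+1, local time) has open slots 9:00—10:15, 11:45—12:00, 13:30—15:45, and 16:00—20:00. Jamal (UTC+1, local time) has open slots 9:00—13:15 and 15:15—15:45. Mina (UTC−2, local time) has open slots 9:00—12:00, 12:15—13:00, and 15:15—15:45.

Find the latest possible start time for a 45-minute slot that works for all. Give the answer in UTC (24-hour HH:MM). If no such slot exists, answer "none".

Emeka → UTC: 00:00–02:00, 03:00–03:45, 04:00–04:30, 05:45–09:00.
Zara → UTC: 08:00–09:15, 10:45–11:00, 12:30–14:45, 15:00–19:00.
Jamal → UTC: 08:00–12:15, 14:15–14:45.
Mina → UTC: 11:00–14:00, 14:15–15:00, 17:15–17:45.
Emeka ∩ Zara: 08:00–09:00.
Emeka ∩ Zara ∩ Jamal: 08:00–09:00.
Emeka ∩ Zara ∩ Jamal ∩ Mina: (none).
Windows ≥ 45 min: (none).

none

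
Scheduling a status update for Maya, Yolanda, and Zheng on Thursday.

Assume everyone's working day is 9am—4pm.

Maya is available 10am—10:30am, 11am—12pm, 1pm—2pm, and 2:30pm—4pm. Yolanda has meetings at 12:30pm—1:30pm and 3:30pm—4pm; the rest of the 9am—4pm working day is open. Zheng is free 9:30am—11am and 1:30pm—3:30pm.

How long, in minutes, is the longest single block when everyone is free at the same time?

60 minutes

Yolanda free within 09:00–16:00: 09:00–12:30, 13:30–15:30.
Maya ∩ Yolanda: 10:00–10:30, 11:00–12:00, 13:30–14:00, 14:30–15:30.
Maya ∩ Yolanda ∩ Zheng: 10:00–10:30, 13:30–14:00, 14:30–15:30.
Common window lengths: 30, 30, 60 min; longest is 60.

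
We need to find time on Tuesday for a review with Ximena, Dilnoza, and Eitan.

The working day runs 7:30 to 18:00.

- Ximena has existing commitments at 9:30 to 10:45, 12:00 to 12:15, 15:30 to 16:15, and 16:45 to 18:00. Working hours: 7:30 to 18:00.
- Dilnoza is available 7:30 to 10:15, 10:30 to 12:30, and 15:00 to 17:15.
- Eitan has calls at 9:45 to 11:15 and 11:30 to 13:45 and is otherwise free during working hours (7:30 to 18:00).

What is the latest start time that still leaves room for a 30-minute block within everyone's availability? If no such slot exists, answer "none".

Ximena free within 07:30–18:00: 07:30–09:30, 10:45–12:00, 12:15–15:30, 16:15–16:45.
Eitan free within 07:30–18:00: 07:30–09:45, 11:15–11:30, 13:45–18:00.
Ximena ∩ Dilnoza: 07:30–09:30, 10:45–12:00, 12:15–12:30, 15:00–15:30, 16:15–16:45.
Ximena ∩ Dilnoza ∩ Eitan: 07:30–09:30, 11:15–11:30, 15:00–15:30, 16:15–16:45.
Windows ≥ 30 min: 07:30–09:30, 15:00–15:30, 16:15–16:45.
Latest start in the last window 16:15–16:45 is 16:45 − 30 min = 16:15.

16:15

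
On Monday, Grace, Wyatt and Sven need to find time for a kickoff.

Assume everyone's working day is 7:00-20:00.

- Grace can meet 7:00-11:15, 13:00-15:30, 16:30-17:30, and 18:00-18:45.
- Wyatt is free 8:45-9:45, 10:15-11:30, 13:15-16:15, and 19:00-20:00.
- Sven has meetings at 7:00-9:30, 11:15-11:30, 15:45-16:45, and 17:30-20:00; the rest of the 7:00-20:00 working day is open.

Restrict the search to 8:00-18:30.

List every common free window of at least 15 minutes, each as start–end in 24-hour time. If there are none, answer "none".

Sven free within 07:00–20:00: 09:30–11:15, 11:30–15:45, 16:45–17:30.
Grace ∩ Wyatt: 08:45–09:45, 10:15–11:15, 13:15–15:30.
Grace ∩ Wyatt ∩ Sven: 09:30–09:45, 10:15–11:15, 13:15–15:30.
Restricted to 08:00–18:30: 09:30–09:45, 10:15–11:15, 13:15–15:30.
Windows ≥ 15 min: 09:30–09:45, 10:15–11:15, 13:15–15:30.

09:30–09:45, 10:15–11:15, 13:15–15:30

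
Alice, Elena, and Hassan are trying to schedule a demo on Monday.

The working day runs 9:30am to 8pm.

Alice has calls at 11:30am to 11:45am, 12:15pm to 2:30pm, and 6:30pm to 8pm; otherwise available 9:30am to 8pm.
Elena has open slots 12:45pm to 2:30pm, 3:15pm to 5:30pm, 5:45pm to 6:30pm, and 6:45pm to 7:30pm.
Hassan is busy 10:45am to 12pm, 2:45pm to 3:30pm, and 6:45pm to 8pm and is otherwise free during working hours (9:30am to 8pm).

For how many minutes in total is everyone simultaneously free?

165 minutes

Alice free within 09:30–20:00: 09:30–11:30, 11:45–12:15, 14:30–18:30.
Hassan free within 09:30–20:00: 09:30–10:45, 12:00–14:45, 15:30–18:45.
Alice ∩ Elena: 15:15–17:30, 17:45–18:30.
Alice ∩ Elena ∩ Hassan: 15:30–17:30, 17:45–18:30.
Total common minutes: 120 + 45 = 165.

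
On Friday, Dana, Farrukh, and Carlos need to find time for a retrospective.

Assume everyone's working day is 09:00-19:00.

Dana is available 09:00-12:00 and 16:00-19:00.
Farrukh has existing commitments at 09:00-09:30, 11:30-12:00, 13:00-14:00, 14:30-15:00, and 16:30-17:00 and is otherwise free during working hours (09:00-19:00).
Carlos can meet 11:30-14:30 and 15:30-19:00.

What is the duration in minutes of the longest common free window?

120 minutes

Farrukh free within 09:00–19:00: 09:30–11:30, 12:00–13:00, 14:00–14:30, 15:00–16:30, 17:00–19:00.
Dana ∩ Farrukh: 09:30–11:30, 16:00–16:30, 17:00–19:00.
Dana ∩ Farrukh ∩ Carlos: 16:00–16:30, 17:00–19:00.
Common window lengths: 30, 120 min; longest is 120.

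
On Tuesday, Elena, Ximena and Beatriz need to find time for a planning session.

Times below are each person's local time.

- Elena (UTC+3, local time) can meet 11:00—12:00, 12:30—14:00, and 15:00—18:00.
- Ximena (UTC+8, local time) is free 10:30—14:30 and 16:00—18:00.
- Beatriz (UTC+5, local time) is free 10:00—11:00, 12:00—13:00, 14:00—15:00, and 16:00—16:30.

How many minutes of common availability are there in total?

30 minutes

Elena → UTC: 08:00–09:00, 09:30–11:00, 12:00–15:00.
Ximena → UTC: 02:30–06:30, 08:00–10:00.
Beatriz → UTC: 05:00–06:00, 07:00–08:00, 09:00–10:00, 11:00–11:30.
Elena ∩ Ximena: 08:00–09:00, 09:30–10:00.
Elena ∩ Ximena ∩ Beatriz: 09:30–10:00.
Total common minutes: 30.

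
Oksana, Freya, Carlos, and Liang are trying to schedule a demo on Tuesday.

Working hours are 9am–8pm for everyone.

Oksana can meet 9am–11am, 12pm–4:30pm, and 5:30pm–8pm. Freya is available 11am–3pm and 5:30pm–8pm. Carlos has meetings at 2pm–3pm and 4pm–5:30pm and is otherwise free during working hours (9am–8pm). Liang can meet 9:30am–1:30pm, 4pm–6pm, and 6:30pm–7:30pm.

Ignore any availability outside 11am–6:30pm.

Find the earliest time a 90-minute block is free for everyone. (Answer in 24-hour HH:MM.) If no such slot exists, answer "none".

Carlos free within 09:00–20:00: 09:00–14:00, 15:00–16:00, 17:30–20:00.
Oksana ∩ Freya: 12:00–15:00, 17:30–20:00.
Oksana ∩ Freya ∩ Carlos: 12:00–14:00, 17:30–20:00.
Oksana ∩ Freya ∩ Carlos ∩ Liang: 12:00–13:30, 17:30–18:00, 18:30–19:30.
Restricted to 11:00–18:30: 12:00–13:30, 17:30–18:00.
Windows ≥ 90 min: 12:00–13:30.
Earliest such window starts at 12:00.

12:00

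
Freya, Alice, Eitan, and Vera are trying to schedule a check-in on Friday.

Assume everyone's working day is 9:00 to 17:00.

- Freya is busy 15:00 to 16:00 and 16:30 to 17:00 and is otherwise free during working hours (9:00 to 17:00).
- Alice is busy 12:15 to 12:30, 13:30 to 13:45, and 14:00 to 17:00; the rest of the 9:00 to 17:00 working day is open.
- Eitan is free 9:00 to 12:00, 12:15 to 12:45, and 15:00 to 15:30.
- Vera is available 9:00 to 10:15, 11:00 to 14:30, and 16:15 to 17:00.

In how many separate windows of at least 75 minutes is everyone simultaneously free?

1

Freya free within 09:00–17:00: 09:00–15:00, 16:00–16:30.
Alice free within 09:00–17:00: 09:00–12:15, 12:30–13:30, 13:45–14:00.
Freya ∩ Alice: 09:00–12:15, 12:30–13:30, 13:45–14:00.
Freya ∩ Alice ∩ Eitan: 09:00–12:00, 12:30–12:45.
Freya ∩ Alice ∩ Eitan ∩ Vera: 09:00–10:15, 11:00–12:00, 12:30–12:45.
Windows ≥ 75 min: 09:00–10:15.
That's 1 window.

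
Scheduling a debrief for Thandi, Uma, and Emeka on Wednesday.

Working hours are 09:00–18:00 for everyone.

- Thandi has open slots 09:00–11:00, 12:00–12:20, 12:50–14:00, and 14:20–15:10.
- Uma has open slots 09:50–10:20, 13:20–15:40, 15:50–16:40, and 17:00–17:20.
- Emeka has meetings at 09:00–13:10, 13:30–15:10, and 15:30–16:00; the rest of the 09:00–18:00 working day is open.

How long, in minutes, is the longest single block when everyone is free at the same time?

Emeka free within 09:00–18:00: 13:10–13:30, 15:10–15:30, 16:00–18:00.
Thandi ∩ Uma: 09:50–10:20, 13:20–14:00, 14:20–15:10.
Thandi ∩ Uma ∩ Emeka: 13:20–13:30.
Single common window of 10 minutes.

10 minutes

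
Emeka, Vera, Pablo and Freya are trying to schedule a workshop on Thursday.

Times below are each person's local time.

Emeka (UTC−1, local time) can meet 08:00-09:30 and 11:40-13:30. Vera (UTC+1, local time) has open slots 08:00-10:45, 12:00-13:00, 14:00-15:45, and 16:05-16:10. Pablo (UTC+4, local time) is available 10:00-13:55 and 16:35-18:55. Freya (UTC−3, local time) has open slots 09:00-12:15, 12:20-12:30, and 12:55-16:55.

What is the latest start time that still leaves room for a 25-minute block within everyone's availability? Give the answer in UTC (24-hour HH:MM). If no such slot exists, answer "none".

Emeka → UTC: 09:00–10:30, 12:40–14:30.
Vera → UTC: 07:00–09:45, 11:00–12:00, 13:00–14:45, 15:05–15:10.
Pablo → UTC: 06:00–09:55, 12:35–14:55.
Freya → UTC: 12:00–15:15, 15:20–15:30, 15:55–19:55.
Emeka ∩ Vera: 09:00–09:45, 13:00–14:30.
Emeka ∩ Vera ∩ Pablo: 09:00–09:45, 13:00–14:30.
Emeka ∩ Vera ∩ Pablo ∩ Freya: 13:00–14:30.
Windows ≥ 25 min: 13:00–14:30.
Latest start in the last window 13:00–14:30 is 14:30 − 25 min = 14:05.

14:05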